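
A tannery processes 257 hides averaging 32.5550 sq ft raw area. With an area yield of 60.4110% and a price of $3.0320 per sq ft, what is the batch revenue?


Raw_total = N * avg_area = 257 * 32.5550 = 8366.6350 sq ft
Finished = Raw_total * yield / 100 = 8366.6350 * 60.4110 / 100 = 5054.3679 sq ft
Value = Finished * price = 5054.3679 * 3.0320 = 15324.8434 $


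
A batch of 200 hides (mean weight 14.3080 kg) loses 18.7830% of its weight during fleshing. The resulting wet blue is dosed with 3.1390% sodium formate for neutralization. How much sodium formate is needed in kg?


Total_raw = N * avg_wt = 200 * 14.3080 = 2861.6000 kg
Substrate = Total_raw * (1 - loss/100) = 2861.6000 * (1 - 18.7830/100) = 2324.1057 kg
Neutralizer = Substrate * pct / 100 = 2324.1057 * 3.1390 / 100 = 72.9537 kg


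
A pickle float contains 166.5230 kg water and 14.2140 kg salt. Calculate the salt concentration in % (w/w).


Formula: Conc = salt / (water + salt) * 100
Substituting: Conc = 14.2140 / (166.5230 + 14.2140) * 100
Result: 7.8645 %


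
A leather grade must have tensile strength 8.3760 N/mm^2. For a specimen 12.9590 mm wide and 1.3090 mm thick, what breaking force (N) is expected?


Formula: F = TS * w * t
Substituting: F = 8.3760 * 12.9590 * 1.3090
Result: 142.0849 N


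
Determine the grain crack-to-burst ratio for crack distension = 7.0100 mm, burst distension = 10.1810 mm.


Formula: Ratio = crack / burst
Substituting: Ratio = 7.0100 / 10.1810
Result: 0.6885


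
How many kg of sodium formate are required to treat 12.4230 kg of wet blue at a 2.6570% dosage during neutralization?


Formula: Neutralizer = substrate * pct / 100
Substituting: Neutralizer = 12.4230 * 2.6570 / 100
Result: 0.3301 kg


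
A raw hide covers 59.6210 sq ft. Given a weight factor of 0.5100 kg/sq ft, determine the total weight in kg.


Formula: Weight = area * weight_per_sqft
Substituting: Weight = 59.6210 * 0.5100
Result: 30.4067 kg


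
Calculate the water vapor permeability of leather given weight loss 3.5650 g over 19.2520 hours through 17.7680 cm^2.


Formula: WVP = loss / (area * time)
Substituting: WVP = 3.5650 / (17.7680 * 19.2520)
Result: 0.0104219 g/(cm^2*hr)


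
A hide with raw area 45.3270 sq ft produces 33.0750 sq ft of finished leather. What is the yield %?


Formula: Yield = finished / raw * 100
Substituting: Yield = 33.0750 / 45.3270 * 100
Result: 72.9698 %


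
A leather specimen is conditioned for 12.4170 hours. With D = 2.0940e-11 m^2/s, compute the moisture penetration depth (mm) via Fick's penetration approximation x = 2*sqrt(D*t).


t = 12.4170 hr * 3600 = 44701.2000 s
D * t = 2.0940e-11 * 44701.2000 = 9.3604e-07
x = 2 * sqrt(D*t) = 2 * sqrt(9.3604e-07) = 0.00193499 m = 1.9350 mm


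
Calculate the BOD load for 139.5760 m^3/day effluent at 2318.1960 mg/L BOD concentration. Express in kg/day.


Formula: BOD_load = volume * conc / 1000
Substituting: BOD_load = 139.5760 * 2318.1960 / 1000
Result: 323.5645 kg/day


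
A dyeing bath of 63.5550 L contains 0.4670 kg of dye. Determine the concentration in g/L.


Formula: Conc = dye_mass(kg) / volume(L) * 1000
Substituting: Conc = 0.4670 / 63.5550 * 1000
Result: 7.3480 g/L


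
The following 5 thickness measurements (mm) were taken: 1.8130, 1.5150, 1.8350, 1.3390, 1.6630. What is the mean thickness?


Formula: Average = sum / n
Substituting: Average = 8.1650 / 5
Result: 1.6330 mm


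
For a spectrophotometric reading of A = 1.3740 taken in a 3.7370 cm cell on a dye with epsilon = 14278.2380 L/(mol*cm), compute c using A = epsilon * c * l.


Formula: c = A / (epsilon * l)
Substituting: c = 1.3740 / (14278.2380 * 3.7370)
Result: 2.5751e-05 mol/L


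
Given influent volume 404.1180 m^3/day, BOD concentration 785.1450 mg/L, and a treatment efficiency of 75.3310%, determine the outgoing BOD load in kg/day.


Load_in = volume * conc / 1000 = 404.1180 * 785.1450 / 1000 = 317.2912 kg/day
Removed = Load_in * eff / 100 = 317.2912 * 75.3310 / 100 = 239.0187 kg/day
Load_out = Load_in - Removed = 317.2912 - 239.0187 = 78.2726 kg/day


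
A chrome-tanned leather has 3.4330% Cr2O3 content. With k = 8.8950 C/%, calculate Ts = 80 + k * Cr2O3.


Formula: Ts = 80 + k * Cr2O3
Substituting: Ts = 80 + 8.8950 * 3.4330
Result: 110.5365 C


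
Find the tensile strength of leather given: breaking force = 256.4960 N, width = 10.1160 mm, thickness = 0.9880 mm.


Formula: TS = force / (width * thickness)
Substituting: TS = 256.4960 / (10.1160 * 0.9880)
Result: 25.6634 N/mm^2


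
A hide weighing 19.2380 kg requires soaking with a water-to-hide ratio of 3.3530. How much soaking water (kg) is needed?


Formula: Water = hide_weight * ratio
Substituting: Water = 19.2380 * 3.3530
Result: 64.5050 kg


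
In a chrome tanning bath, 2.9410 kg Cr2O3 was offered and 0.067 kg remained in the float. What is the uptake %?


Formula: Uptake = (offered - residual) / offered * 100
Substituting: Uptake = (2.9410 - 0.067) / 2.9410 * 100
Result: 97.7219 %


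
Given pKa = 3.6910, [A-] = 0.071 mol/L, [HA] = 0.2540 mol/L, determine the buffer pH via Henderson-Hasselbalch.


ratio = [A-] / [HA] = 0.071 / 0.2540 = 0.2795
log10(ratio) = -0.5536
pH = pKa + log10(ratio) = 3.6910 - 0.5536 = 3.1374


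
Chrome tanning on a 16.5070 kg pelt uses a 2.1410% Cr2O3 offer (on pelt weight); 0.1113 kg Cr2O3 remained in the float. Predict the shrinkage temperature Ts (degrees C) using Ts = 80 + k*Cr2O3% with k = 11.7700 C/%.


Offered = pelt * offer_pct / 100 = 16.5070 * 2.1410 / 100 = 0.3534 kg
Uptake = offered - residual = 0.3534 - 0.1113 = 0.2421 kg
Cr2O3% on pelt = uptake / pelt * 100 = 0.2421 / 16.5070 * 100 = 1.4667 %
Ts = 80 + k * Cr2O3% = 80 + 11.7700 * 1.4667 = 97.2635 C


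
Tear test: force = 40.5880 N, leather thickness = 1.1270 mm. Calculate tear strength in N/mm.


Formula: Tear strength = force / thickness
Substituting: Tear strength = 40.5880 / 1.1270
Result: 36.0142 N/mm


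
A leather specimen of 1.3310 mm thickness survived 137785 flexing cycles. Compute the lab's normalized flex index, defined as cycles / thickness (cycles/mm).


Formula: Index = cycles / thickness
Substituting: Index = 137785 / 1.3310
Result: 103519.9098 cycles/mm


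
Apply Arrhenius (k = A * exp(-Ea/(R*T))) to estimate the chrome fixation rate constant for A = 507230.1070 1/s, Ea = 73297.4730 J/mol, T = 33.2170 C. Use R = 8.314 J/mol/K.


T_K = T_C + 273.15 = 33.2170 + 273.15 = 306.3670 K
exponent = -Ea / (R * T_K) = -73297.4730 / (8.314 * 306.3670) = -28.7764
k = A * exp(exponent) = 507230.1070 * exp(-28.7764) = 1.6135e-07 1/s


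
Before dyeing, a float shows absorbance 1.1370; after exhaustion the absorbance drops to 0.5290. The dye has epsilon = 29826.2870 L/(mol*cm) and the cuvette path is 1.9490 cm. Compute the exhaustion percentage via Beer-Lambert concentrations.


c_initial = A_i / (epsilon * l) = 1.1370 / (29826.2870 * 1.9490) = 1.9559e-05 mol/L
c_final = A_f / (epsilon * l) = 0.5290 / (29826.2870 * 1.9490) = 9.1001e-06 mol/L
Exhaustion = (c_initial - c_final) / c_initial * 100 = (1.9559e-05 - 9.1001e-06) / 1.9559e-05 * 100 = 53.4741 %


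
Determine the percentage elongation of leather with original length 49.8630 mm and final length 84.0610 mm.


Formula: Elongation = (Lf - L0) / L0 * 100
Substituting: Elongation = (84.0610 - 49.8630) / 49.8630 * 100
Result: 68.5839 %


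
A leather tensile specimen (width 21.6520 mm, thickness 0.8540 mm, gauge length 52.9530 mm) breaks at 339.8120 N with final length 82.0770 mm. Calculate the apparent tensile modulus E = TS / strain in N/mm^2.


TS = F / (w * t) = 339.8120 / (21.6520 * 0.8540) = 18.3773 N/mm^2
strain = (Lf - L0) / L0 = (82.0770 - 52.9530) / 52.9530 = 0.5500
E = TS / strain = 18.3773 / 0.5500 = 33.4135 N/mm^2


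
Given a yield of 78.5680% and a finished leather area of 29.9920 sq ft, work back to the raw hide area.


Formula: raw = finished * 100 / yield
Substituting: raw = 29.9920 * 100 / 78.5680
Result: 38.1733 sq ft


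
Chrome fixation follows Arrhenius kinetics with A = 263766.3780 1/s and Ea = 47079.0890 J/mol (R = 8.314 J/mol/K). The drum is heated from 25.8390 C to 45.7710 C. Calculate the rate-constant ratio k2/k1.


T1 = 25.8390 + 273.15 = 298.9890 K; T2 = 45.7710 + 273.15 = 318.9210 K
k1 = A * exp(-Ea/(R*T1)) = 263766.3780 * exp(-47079.0890/(8.314*298.9890)) = 0.00157039 1/s
k2 = A * exp(-Ea/(R*T2)) = 263766.3780 * exp(-47079.0890/(8.314*318.9210)) = 0.00512942 1/s
k2/k1 = 0.00512942 / 0.00157039 = 3.2663


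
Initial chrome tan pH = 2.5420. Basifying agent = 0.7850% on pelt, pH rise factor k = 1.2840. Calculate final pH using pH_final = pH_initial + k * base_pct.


Formula: pH_final = pH_initial + k * base_pct
Substituting: pH_final = 2.5420 + 1.2840 * 0.7850
Result: 3.5499


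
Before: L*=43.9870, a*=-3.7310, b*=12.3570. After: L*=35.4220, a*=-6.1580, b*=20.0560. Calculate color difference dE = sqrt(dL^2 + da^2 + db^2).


dL = -8.5650, da = -2.4270, db = 7.6990
dE = sqrt((-8.5650)^2 + (-2.4270)^2 + 7.6990^2) = 11.7696


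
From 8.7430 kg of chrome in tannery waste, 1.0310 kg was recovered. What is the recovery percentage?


Formula: Recovery = recovered / input * 100
Substituting: Recovery = 1.0310 / 8.7430 * 100
Result: 11.7923 %


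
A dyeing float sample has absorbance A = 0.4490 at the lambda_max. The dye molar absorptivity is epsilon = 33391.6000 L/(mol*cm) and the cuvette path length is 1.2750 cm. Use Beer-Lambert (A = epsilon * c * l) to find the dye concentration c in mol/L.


Formula: c = A / (epsilon * l)
Substituting: c = 0.4490 / (33391.6000 * 1.2750)
Result: 1.0546e-05 mol/L


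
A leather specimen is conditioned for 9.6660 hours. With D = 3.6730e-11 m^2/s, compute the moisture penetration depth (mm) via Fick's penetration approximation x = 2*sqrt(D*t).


t = 9.6660 hr * 3600 = 34797.6000 s
D * t = 3.6730e-11 * 34797.6000 = 1.2781e-06
x = 2 * sqrt(D*t) = 2 * sqrt(1.2781e-06) = 0.00226108 m = 2.2611 mm


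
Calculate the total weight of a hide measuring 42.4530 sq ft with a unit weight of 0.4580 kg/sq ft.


Formula: Weight = area * weight_per_sqft
Substituting: Weight = 42.4530 * 0.4580
Result: 19.4435 kg


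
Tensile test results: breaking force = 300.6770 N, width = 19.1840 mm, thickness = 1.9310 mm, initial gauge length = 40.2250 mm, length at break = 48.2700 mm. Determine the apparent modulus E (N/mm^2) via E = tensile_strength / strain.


TS = F / (w * t) = 300.6770 / (19.1840 * 1.9310) = 8.1167 N/mm^2
strain = (Lf - L0) / L0 = (48.2700 - 40.2250) / 40.2250 = 0.2000
E = TS / strain = 8.1167 / 0.2000 = 40.5834 N/mm^2


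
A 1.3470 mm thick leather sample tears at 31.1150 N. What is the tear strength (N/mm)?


Formula: Tear strength = force / thickness
Substituting: Tear strength = 31.1150 / 1.3470
Result: 23.0995 N/mm


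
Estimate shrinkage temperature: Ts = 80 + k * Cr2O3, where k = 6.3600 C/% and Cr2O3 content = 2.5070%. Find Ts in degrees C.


Formula: Ts = 80 + k * Cr2O3
Substituting: Ts = 80 + 6.3600 * 2.5070
Result: 95.9445 C


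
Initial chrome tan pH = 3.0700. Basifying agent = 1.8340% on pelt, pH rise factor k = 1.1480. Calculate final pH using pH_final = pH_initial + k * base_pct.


Formula: pH_final = pH_initial + k * base_pct
Substituting: pH_final = 3.0700 + 1.1480 * 1.8340
Result: 5.1754


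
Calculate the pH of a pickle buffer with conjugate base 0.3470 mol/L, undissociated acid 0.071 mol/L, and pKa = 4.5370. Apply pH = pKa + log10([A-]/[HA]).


ratio = [A-] / [HA] = 0.3470 / 0.071 = 4.8873
log10(ratio) = 0.6891
pH = pKa + log10(ratio) = 4.5370 + 0.6891 = 5.2261


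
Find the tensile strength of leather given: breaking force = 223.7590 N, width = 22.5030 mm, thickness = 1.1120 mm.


Formula: TS = force / (width * thickness)
Substituting: TS = 223.7590 / (22.5030 * 1.1120)
Result: 8.9420 N/mm^2


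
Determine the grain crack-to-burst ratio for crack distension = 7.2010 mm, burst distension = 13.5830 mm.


Formula: Ratio = crack / burst
Substituting: Ratio = 7.2010 / 13.5830
Result: 0.5301


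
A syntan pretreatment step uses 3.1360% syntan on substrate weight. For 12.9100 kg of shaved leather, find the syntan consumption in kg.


Formula: Syntan = substrate * pct / 100
Substituting: Syntan = 12.9100 * 3.1360 / 100
Result: 0.4049 kg


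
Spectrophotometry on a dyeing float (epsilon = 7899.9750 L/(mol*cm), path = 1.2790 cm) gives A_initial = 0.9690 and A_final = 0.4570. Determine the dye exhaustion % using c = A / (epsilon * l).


c_initial = A_i / (epsilon * l) = 0.9690 / (7899.9750 * 1.2790) = 9.5902e-05 mol/L
c_final = A_f / (epsilon * l) = 0.4570 / (7899.9750 * 1.2790) = 4.5229e-05 mol/L
Exhaustion = (c_initial - c_final) / c_initial * 100 = (9.5902e-05 - 4.5229e-05) / 9.5902e-05 * 100 = 52.8380 %


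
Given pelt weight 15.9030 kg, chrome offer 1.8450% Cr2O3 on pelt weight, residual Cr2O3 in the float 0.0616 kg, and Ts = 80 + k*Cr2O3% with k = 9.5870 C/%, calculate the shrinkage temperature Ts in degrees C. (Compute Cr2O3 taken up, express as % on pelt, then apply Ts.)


Offered = pelt * offer_pct / 100 = 15.9030 * 1.8450 / 100 = 0.2934 kg
Uptake = offered - residual = 0.2934 - 0.0616 = 0.2318 kg
Cr2O3% on pelt = uptake / pelt * 100 = 0.2318 / 15.9030 * 100 = 1.4577 %
Ts = 80 + k * Cr2O3% = 80 + 9.5870 * 1.4577 = 93.9745 C


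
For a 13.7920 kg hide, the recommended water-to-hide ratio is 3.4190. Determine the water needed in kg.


Formula: Water = hide_weight * ratio
Substituting: Water = 13.7920 * 3.4190
Result: 47.1548 kg


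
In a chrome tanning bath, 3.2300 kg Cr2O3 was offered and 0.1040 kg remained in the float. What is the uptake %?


Formula: Uptake = (offered - residual) / offered * 100
Substituting: Uptake = (3.2300 - 0.1040) / 3.2300 * 100
Result: 96.7802 %


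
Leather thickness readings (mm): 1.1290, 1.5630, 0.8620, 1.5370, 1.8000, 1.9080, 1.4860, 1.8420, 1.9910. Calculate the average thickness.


Formula: Average = sum / n
Substituting: Average = 14.1180 / 9
Result: 1.5687 mm


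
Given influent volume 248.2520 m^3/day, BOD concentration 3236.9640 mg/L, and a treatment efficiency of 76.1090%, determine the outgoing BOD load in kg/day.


Load_in = volume * conc / 1000 = 248.2520 * 3236.9640 / 1000 = 803.5828 kg/day
Removed = Load_in * eff / 100 = 803.5828 * 76.1090 / 100 = 611.5988 kg/day
Load_out = Load_in - Removed = 803.5828 - 611.5988 = 191.9840 kg/day


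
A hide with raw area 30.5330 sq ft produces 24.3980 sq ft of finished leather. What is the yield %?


Formula: Yield = finished / raw * 100
Substituting: Yield = 24.3980 / 30.5330 * 100
Result: 79.9070 %


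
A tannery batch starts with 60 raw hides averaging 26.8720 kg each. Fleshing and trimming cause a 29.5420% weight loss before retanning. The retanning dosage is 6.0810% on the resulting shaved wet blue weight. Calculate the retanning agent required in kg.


Total_raw = N * avg_wt = 60 * 26.8720 = 1612.3200 kg
Substrate = Total_raw * (1 - loss/100) = 1612.3200 * (1 - 29.5420/100) = 1136.0084 kg
Retan = Substrate * pct / 100 = 1136.0084 * 6.0810 / 100 = 69.0807 kg


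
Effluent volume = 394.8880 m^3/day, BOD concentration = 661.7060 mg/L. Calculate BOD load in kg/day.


Formula: BOD_load = volume * conc / 1000
Substituting: BOD_load = 394.8880 * 661.7060 / 1000
Result: 261.2998 kg/day


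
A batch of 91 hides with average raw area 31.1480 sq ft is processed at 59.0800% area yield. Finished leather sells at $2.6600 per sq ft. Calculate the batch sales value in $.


Raw_total = N * avg_area = 91 * 31.1480 = 2834.4680 sq ft
Finished = Raw_total * yield / 100 = 2834.4680 * 59.0800 / 100 = 1674.6037 sq ft
Value = Finished * price = 1674.6037 * 2.6600 = 4454.4458 $


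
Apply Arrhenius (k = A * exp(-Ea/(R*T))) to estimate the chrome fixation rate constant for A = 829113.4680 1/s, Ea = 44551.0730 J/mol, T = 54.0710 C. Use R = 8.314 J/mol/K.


T_K = T_C + 273.15 = 54.0710 + 273.15 = 327.2210 K
exponent = -Ea / (R * T_K) = -44551.0730 / (8.314 * 327.2210) = -16.3760
k = A * exp(exponent) = 829113.4680 * exp(-16.3760) = 0.0640651 1/s


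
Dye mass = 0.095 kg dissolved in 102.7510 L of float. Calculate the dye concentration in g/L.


Formula: Conc = dye_mass(kg) / volume(L) * 1000
Substituting: Conc = 0.095 / 102.7510 * 1000
Result: 0.9246 g/L


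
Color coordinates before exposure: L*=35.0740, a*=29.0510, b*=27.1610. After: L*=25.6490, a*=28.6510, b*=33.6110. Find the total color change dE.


dL = -9.4250, da = -0.4000, db = 6.4500
dE = sqrt((-9.4250)^2 + (-0.4000)^2 + 6.4500^2) = 11.4277


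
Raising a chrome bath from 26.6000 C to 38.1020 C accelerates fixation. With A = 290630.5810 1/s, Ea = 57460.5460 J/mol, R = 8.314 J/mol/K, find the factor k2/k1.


T1 = 26.6000 + 273.15 = 299.7500 K; T2 = 38.1020 + 273.15 = 311.2520 K
k1 = A * exp(-Ea/(R*T1)) = 290630.5810 * exp(-57460.5460/(8.314*299.7500)) = 2.8175e-05 1/s
k2 = A * exp(-Ea/(R*T2)) = 290630.5810 * exp(-57460.5460/(8.314*311.2520)) = 6.6055e-05 1/s
k2/k1 = 6.6055e-05 / 2.8175e-05 = 2.3444


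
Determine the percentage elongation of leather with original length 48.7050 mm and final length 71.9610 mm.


Formula: Elongation = (Lf - L0) / L0 * 100
Substituting: Elongation = (71.9610 - 48.7050) / 48.7050 * 100
Result: 47.7487 %


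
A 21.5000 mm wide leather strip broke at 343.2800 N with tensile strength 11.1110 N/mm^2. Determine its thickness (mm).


Formula: t = F / (TS * w)
Substituting: t = 343.2800 / (11.1110 * 21.5000)
Result: 1.4370 mm


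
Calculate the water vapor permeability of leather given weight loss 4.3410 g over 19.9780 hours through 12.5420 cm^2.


Formula: WVP = loss / (area * time)
Substituting: WVP = 4.3410 / (12.5420 * 19.9780)
Result: 0.0173249 g/(cm^2*hr)


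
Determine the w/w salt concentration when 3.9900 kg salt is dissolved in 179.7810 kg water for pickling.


Formula: Conc = salt / (water + salt) * 100
Substituting: Conc = 3.9900 / (179.7810 + 3.9900) * 100
Result: 2.1712 %


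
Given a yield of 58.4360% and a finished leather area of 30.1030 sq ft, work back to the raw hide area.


Formula: raw = finished * 100 / yield
Substituting: raw = 30.1030 * 100 / 58.4360
Result: 51.5145 sq ft


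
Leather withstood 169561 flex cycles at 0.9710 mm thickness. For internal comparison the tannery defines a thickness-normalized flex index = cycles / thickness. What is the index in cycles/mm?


Formula: Index = cycles / thickness
Substituting: Index = 169561 / 0.9710
Result: 174625.1287 cycles/mm


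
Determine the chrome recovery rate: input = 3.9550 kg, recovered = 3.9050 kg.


Formula: Recovery = recovered / input * 100
Substituting: Recovery = 3.9050 / 3.9550 * 100
Result: 98.7358 %


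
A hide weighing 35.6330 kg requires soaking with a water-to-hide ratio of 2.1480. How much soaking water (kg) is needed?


Formula: Water = hide_weight * ratio
Substituting: Water = 35.6330 * 2.1480
Result: 76.5397 kg


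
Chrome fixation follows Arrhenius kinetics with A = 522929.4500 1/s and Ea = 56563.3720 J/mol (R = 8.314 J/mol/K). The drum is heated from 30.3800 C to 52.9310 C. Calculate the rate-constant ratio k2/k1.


T1 = 30.3800 + 273.15 = 303.5300 K; T2 = 52.9310 + 273.15 = 326.0810 K
k1 = A * exp(-Ea/(R*T1)) = 522929.4500 * exp(-56563.3720/(8.314*303.5300)) = 9.6399e-05 1/s
k2 = A * exp(-Ea/(R*T2)) = 522929.4500 * exp(-56563.3720/(8.314*326.0810)) = 4.5423e-04 1/s
k2/k1 = 4.5423e-04 / 9.6399e-05 = 4.7120


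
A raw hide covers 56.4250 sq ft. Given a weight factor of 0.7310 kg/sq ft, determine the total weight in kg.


Formula: Weight = area * weight_per_sqft
Substituting: Weight = 56.4250 * 0.7310
Result: 41.2467 kg


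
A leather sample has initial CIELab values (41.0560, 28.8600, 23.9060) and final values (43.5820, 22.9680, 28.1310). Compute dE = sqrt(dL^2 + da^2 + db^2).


dL = 2.5260, da = -5.8920, db = 4.2250
dE = sqrt(2.5260^2 + (-5.8920)^2 + 4.2250^2) = 7.6777


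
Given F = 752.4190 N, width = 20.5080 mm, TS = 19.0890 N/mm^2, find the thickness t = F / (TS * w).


Formula: t = F / (TS * w)
Substituting: t = 752.4190 / (19.0890 * 20.5080)
Result: 1.9220 mm


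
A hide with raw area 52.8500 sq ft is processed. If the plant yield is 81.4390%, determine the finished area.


Formula: finished = raw * yield / 100
Substituting: finished = 52.8500 * 81.4390 / 100
Result: 43.0405 sq ft


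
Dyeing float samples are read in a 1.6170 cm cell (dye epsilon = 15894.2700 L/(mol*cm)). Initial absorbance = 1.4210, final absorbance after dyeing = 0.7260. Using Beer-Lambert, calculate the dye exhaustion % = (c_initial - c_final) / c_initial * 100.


c_initial = A_i / (epsilon * l) = 1.4210 / (15894.2700 * 1.6170) = 5.5290e-05 mol/L
c_final = A_f / (epsilon * l) = 0.7260 / (15894.2700 * 1.6170) = 2.8248e-05 mol/L
Exhaustion = (c_initial - c_final) / c_initial * 100 = (5.5290e-05 - 2.8248e-05) / 5.5290e-05 * 100 = 48.9092 %


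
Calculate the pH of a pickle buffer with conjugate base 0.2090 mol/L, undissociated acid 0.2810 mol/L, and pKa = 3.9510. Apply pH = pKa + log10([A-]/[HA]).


ratio = [A-] / [HA] = 0.2090 / 0.2810 = 0.7438
log10(ratio) = -0.1286
pH = pKa + log10(ratio) = 3.9510 - 0.1286 = 3.8224


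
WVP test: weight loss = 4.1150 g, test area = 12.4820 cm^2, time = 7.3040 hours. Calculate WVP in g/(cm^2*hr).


Formula: WVP = loss / (area * time)
Substituting: WVP = 4.1150 / (12.4820 * 7.3040)
Result: 0.0451362 g/(cm^2*hr)


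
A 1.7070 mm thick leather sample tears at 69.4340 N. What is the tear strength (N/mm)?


Formula: Tear strength = force / thickness
Substituting: Tear strength = 69.4340 / 1.7070
Result: 40.6760 N/mm


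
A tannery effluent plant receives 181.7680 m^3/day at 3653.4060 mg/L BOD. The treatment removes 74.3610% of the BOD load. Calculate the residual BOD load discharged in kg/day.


Load_in = volume * conc / 1000 = 181.7680 * 3653.4060 / 1000 = 664.0723 kg/day
Removed = Load_in * eff / 100 = 664.0723 * 74.3610 / 100 = 493.8108 kg/day
Load_out = Load_in - Removed = 664.0723 - 493.8108 = 170.2615 kg/day


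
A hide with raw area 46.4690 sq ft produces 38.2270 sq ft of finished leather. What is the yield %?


Formula: Yield = finished / raw * 100
Substituting: Yield = 38.2270 / 46.4690 * 100
Result: 82.2634 %


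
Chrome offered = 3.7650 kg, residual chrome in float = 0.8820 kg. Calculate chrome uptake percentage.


Formula: Uptake = (offered - residual) / offered * 100
Substituting: Uptake = (3.7650 - 0.8820) / 3.7650 * 100
Result: 76.5737 %


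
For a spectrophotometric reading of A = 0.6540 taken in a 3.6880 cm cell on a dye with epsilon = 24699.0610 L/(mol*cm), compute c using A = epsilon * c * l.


Formula: c = A / (epsilon * l)
Substituting: c = 0.6540 / (24699.0610 * 3.6880)
Result: 7.1797e-06 mol/L


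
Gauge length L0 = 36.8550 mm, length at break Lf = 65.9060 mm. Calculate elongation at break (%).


Formula: Elongation = (Lf - L0) / L0 * 100
Substituting: Elongation = (65.9060 - 36.8550) / 36.8550 * 100
Result: 78.8251 %


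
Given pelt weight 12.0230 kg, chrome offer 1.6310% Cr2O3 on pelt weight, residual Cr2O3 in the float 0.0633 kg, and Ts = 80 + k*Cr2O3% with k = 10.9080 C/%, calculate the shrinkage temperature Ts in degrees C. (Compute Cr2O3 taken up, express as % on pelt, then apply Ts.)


Offered = pelt * offer_pct / 100 = 12.0230 * 1.6310 / 100 = 0.1961 kg
Uptake = offered - residual = 0.1961 - 0.0633 = 0.1328 kg
Cr2O3% on pelt = uptake / pelt * 100 = 0.1328 / 12.0230 * 100 = 1.1045 %
Ts = 80 + k * Cr2O3% = 80 + 10.9080 * 1.1045 = 92.0480 C


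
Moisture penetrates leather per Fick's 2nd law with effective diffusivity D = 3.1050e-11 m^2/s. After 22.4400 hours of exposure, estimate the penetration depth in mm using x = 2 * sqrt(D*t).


t = 22.4400 hr * 3600 = 80784.0000 s
D * t = 3.1050e-11 * 80784.0000 = 2.5083e-06
x = 2 * sqrt(D*t) = 2 * sqrt(2.5083e-06) = 0.00316755 m = 3.1675 mm


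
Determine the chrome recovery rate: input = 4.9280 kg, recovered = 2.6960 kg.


Formula: Recovery = recovered / input * 100
Substituting: Recovery = 2.6960 / 4.9280 * 100
Result: 54.7078 %


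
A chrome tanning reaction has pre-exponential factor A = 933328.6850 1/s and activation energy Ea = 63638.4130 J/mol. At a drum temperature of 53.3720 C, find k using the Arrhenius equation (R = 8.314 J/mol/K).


T_K = T_C + 273.15 = 53.3720 + 273.15 = 326.5220 K
exponent = -Ea / (R * T_K) = -63638.4130 / (8.314 * 326.5220) = -23.4421
k = A * exp(exponent) = 933328.6850 * exp(-23.4421) = 6.1553e-05 1/s


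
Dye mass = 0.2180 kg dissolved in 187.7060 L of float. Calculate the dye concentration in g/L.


Formula: Conc = dye_mass(kg) / volume(L) * 1000
Substituting: Conc = 0.2180 / 187.7060 * 1000
Result: 1.1614 g/L


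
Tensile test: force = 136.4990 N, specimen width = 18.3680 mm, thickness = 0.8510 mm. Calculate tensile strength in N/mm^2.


Formula: TS = force / (width * thickness)
Substituting: TS = 136.4990 / (18.3680 * 0.8510)
Result: 8.7325 N/mm^2


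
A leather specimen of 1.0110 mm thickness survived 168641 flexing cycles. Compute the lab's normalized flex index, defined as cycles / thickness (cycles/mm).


Formula: Index = cycles / thickness
Substituting: Index = 168641 / 1.0110
Result: 166806.1325 cycles/mm


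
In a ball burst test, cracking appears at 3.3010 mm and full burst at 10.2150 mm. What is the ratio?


Formula: Ratio = crack / burst
Substituting: Ratio = 3.3010 / 10.2150
Result: 0.3232


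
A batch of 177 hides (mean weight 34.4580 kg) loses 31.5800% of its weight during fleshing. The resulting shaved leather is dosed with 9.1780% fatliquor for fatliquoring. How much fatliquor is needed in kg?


Total_raw = N * avg_wt = 177 * 34.4580 = 6099.0660 kg
Substrate = Total_raw * (1 - loss/100) = 6099.0660 * (1 - 31.5800/100) = 4172.9810 kg
Fat = Substrate * pct / 100 = 4172.9810 * 9.1780 / 100 = 382.9962 kg


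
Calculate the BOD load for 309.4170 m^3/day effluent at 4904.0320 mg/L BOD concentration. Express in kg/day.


Formula: BOD_load = volume * conc / 1000
Substituting: BOD_load = 309.4170 * 4904.0320 / 1000
Result: 1517.3909 kg/day


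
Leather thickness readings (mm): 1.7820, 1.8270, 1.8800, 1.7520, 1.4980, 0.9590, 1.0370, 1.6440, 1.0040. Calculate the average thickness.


Formula: Average = sum / n
Substituting: Average = 13.3830 / 9
Result: 1.4870 mm


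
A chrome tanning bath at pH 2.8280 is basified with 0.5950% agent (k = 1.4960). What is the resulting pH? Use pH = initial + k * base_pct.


Formula: pH_final = pH_initial + k * base_pct
Substituting: pH_final = 2.8280 + 1.4960 * 0.5950
Result: 3.7181


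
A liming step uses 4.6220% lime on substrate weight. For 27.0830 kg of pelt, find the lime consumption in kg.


Formula: Lime = substrate * pct / 100
Substituting: Lime = 27.0830 * 4.6220 / 100
Result: 1.2518 kg


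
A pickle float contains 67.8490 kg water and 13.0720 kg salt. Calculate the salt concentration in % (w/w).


Formula: Conc = salt / (water + salt) * 100
Substituting: Conc = 13.0720 / (67.8490 + 13.0720) * 100
Result: 16.1540 %


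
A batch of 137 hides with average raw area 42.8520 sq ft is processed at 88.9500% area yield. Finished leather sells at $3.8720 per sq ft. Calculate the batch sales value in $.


Raw_total = N * avg_area = 137 * 42.8520 = 5870.7240 sq ft
Finished = Raw_total * yield / 100 = 5870.7240 * 88.9500 / 100 = 5222.0090 sq ft
Value = Finished * price = 5222.0090 * 3.8720 = 20219.6188 $


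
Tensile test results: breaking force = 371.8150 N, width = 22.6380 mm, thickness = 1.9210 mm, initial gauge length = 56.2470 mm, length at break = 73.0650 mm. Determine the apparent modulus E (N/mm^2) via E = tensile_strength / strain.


TS = F / (w * t) = 371.8150 / (22.6380 * 1.9210) = 8.5499 N/mm^2
strain = (Lf - L0) / L0 = (73.0650 - 56.2470) / 56.2470 = 0.2990
E = TS / strain = 8.5499 / 0.2990 = 28.5948 N/mm^2


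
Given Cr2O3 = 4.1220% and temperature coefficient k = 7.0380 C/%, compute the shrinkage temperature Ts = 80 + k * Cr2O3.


Formula: Ts = 80 + k * Cr2O3
Substituting: Ts = 80 + 7.0380 * 4.1220
Result: 109.0106 C


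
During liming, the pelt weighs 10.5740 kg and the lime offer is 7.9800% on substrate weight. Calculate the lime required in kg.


Formula: Lime = substrate * pct / 100
Substituting: Lime = 10.5740 * 7.9800 / 100
Result: 0.8438 kg


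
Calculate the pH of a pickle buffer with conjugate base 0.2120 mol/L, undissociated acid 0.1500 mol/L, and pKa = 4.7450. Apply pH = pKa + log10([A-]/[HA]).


ratio = [A-] / [HA] = 0.2120 / 0.1500 = 1.4133
log10(ratio) = 0.1502
pH = pKa + log10(ratio) = 4.7450 + 0.1502 = 4.8952


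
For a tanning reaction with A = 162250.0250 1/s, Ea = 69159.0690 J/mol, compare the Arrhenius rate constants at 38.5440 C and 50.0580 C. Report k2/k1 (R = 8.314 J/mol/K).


T1 = 38.5440 + 273.15 = 311.6940 K; T2 = 50.0580 + 273.15 = 323.2080 K
k1 = A * exp(-Ea/(R*T1)) = 162250.0250 * exp(-69159.0690/(8.314*311.6940)) = 4.1675e-07 1/s
k2 = A * exp(-Ea/(R*T2)) = 162250.0250 * exp(-69159.0690/(8.314*323.2080)) = 1.0784e-06 1/s
k2/k1 = 1.0784e-06 / 4.1675e-07 = 2.5876


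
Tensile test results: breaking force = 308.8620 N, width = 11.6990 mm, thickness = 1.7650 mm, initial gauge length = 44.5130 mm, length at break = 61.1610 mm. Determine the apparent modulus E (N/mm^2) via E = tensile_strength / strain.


TS = F / (w * t) = 308.8620 / (11.6990 * 1.7650) = 14.9579 N/mm^2
strain = (Lf - L0) / L0 = (61.1610 - 44.5130) / 44.5130 = 0.3740
E = TS / strain = 14.9579 / 0.3740 = 39.9941 N/mm^2


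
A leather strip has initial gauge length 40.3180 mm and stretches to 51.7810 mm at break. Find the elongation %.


Formula: Elongation = (Lf - L0) / L0 * 100
Substituting: Elongation = (51.7810 - 40.3180) / 40.3180 * 100
Result: 28.4315 %


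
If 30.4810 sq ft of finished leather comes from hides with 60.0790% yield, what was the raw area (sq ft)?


Formula: raw = finished * 100 / yield
Substituting: raw = 30.4810 * 100 / 60.0790
Result: 50.7349 sq ft


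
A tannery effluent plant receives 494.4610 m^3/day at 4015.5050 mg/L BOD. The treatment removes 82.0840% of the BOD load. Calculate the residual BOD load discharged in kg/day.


Load_in = volume * conc / 1000 = 494.4610 * 4015.5050 / 1000 = 1985.5106 kg/day
Removed = Load_in * eff / 100 = 1985.5106 * 82.0840 / 100 = 1629.7865 kg/day
Load_out = Load_in - Removed = 1985.5106 - 1629.7865 = 355.7241 kg/day


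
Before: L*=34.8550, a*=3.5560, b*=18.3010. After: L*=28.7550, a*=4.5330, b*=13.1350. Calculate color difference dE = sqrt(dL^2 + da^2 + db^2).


dL = -6.1000, da = 0.9770, db = -5.1660
dE = sqrt((-6.1000)^2 + 0.9770^2 + (-5.1660)^2) = 8.0531


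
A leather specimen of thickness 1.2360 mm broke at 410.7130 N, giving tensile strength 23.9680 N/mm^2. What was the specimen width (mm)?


Formula: w = F / (TS * t)
Substituting: w = 410.7130 / (23.9680 * 1.2360)
Result: 13.8640 mm


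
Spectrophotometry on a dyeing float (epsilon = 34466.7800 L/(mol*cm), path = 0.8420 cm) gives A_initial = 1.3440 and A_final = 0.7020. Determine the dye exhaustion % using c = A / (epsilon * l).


c_initial = A_i / (epsilon * l) = 1.3440 / (34466.7800 * 0.8420) = 4.6311e-05 mol/L
c_final = A_f / (epsilon * l) = 0.7020 / (34466.7800 * 0.8420) = 2.4189e-05 mol/L
Exhaustion = (c_initial - c_final) / c_initial * 100 = (4.6311e-05 - 2.4189e-05) / 4.6311e-05 * 100 = 47.7679 %


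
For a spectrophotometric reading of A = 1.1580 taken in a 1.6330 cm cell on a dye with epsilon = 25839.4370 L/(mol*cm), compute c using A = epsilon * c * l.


Formula: c = A / (epsilon * l)
Substituting: c = 1.1580 / (25839.4370 * 1.6330)
Result: 2.7443e-05 mol/L


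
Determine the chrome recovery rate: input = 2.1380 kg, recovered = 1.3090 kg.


Formula: Recovery = recovered / input * 100
Substituting: Recovery = 1.3090 / 2.1380 * 100
Result: 61.2254 %


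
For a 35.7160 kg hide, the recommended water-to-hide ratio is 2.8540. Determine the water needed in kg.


Formula: Water = hide_weight * ratio
Substituting: Water = 35.7160 * 2.8540
Result: 101.9335 kg


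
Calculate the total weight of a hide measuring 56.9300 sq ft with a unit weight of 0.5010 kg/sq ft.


Formula: Weight = area * weight_per_sqft
Substituting: Weight = 56.9300 * 0.5010
Result: 28.5219 kg


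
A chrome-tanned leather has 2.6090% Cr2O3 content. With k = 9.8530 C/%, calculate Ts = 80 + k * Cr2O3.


Formula: Ts = 80 + k * Cr2O3
Substituting: Ts = 80 + 9.8530 * 2.6090
Result: 105.7065 C


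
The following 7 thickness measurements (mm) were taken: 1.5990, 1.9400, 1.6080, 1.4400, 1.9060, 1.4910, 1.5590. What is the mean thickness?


Formula: Average = sum / n
Substituting: Average = 11.5430 / 7
Result: 1.6490 mm


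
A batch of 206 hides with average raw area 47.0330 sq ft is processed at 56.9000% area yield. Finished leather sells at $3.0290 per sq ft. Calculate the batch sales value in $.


Raw_total = N * avg_area = 206 * 47.0330 = 9688.7980 sq ft
Finished = Raw_total * yield / 100 = 9688.7980 * 56.9000 / 100 = 5512.9261 sq ft
Value = Finished * price = 5512.9261 * 3.0290 = 16698.6530 $


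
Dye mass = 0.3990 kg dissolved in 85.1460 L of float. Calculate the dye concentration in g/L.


Formula: Conc = dye_mass(kg) / volume(L) * 1000
Substituting: Conc = 0.3990 / 85.1460 * 1000
Result: 4.6861 g/L


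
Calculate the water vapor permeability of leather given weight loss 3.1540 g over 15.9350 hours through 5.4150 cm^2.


Formula: WVP = loss / (area * time)
Substituting: WVP = 3.1540 / (5.4150 * 15.9350)
Result: 0.036552 g/(cm^2*hr)


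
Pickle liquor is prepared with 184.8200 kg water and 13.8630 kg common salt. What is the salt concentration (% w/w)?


Formula: Conc = salt / (water + salt) * 100
Substituting: Conc = 13.8630 / (184.8200 + 13.8630) * 100
Result: 6.9774 %


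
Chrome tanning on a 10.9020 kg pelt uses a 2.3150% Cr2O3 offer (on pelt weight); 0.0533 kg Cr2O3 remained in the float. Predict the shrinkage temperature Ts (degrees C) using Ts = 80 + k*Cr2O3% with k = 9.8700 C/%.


Offered = pelt * offer_pct / 100 = 10.9020 * 2.3150 / 100 = 0.2524 kg
Uptake = offered - residual = 0.2524 - 0.0533 = 0.1991 kg
Cr2O3% on pelt = uptake / pelt * 100 = 0.1991 / 10.9020 * 100 = 1.8261 %
Ts = 80 + k * Cr2O3% = 80 + 9.8700 * 1.8261 = 98.0236 C


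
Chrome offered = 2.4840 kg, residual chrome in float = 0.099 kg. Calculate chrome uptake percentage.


Formula: Uptake = (offered - residual) / offered * 100
Substituting: Uptake = (2.4840 - 0.099) / 2.4840 * 100
Result: 96.0145 %


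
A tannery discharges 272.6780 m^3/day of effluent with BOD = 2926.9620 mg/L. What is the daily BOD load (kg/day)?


Formula: BOD_load = volume * conc / 1000
Substituting: BOD_load = 272.6780 * 2926.9620 / 1000
Result: 798.1181 kg/day


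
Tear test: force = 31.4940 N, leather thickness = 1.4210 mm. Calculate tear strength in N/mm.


Formula: Tear strength = force / thickness
Substituting: Tear strength = 31.4940 / 1.4210
Result: 22.1633 N/mm


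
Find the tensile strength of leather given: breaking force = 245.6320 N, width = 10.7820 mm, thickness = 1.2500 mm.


Formula: TS = force / (width * thickness)
Substituting: TS = 245.6320 / (10.7820 * 1.2500)
Result: 18.2253 N/mm^2


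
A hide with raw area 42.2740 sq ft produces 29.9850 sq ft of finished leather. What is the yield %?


Formula: Yield = finished / raw * 100
Substituting: Yield = 29.9850 / 42.2740 * 100
Result: 70.9301 %


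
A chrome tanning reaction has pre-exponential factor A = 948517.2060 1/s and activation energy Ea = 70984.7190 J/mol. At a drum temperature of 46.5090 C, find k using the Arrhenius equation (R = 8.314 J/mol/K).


T_K = T_C + 273.15 = 46.5090 + 273.15 = 319.6590 K
exponent = -Ea / (R * T_K) = -70984.7190 / (8.314 * 319.6590) = -26.7096
k = A * exp(exponent) = 948517.2060 * exp(-26.7096) = 2.3834e-06 1/s


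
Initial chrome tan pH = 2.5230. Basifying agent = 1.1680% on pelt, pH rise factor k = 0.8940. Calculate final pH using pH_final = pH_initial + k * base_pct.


Formula: pH_final = pH_initial + k * base_pct
Substituting: pH_final = 2.5230 + 0.8940 * 1.1680
Result: 3.5672


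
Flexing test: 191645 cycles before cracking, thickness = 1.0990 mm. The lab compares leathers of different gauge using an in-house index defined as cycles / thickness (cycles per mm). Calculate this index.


Formula: Index = cycles / thickness
Substituting: Index = 191645 / 1.0990
Result: 174381.2557 cycles/mm


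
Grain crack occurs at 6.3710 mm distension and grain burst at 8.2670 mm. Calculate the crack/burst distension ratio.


Formula: Ratio = crack / burst
Substituting: Ratio = 6.3710 / 8.2670
Result: 0.7707


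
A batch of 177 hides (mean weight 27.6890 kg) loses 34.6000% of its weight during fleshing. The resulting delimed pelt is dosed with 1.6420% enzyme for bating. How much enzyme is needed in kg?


Total_raw = N * avg_wt = 177 * 27.6890 = 4900.9530 kg
Substrate = Total_raw * (1 - loss/100) = 4900.9530 * (1 - 34.6000/100) = 3205.2233 kg
Enzyme = Substrate * pct / 100 = 3205.2233 * 1.6420 / 100 = 52.6298 kg


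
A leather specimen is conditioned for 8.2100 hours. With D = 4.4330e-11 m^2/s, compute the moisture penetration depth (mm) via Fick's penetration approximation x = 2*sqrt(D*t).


t = 8.2100 hr * 3600 = 29556.0000 s
D * t = 4.4330e-11 * 29556.0000 = 1.3102e-06
x = 2 * sqrt(D*t) = 2 * sqrt(1.3102e-06) = 0.00228929 m = 2.2893 mm


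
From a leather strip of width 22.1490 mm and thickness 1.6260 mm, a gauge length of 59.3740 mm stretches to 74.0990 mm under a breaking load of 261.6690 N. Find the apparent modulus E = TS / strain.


TS = F / (w * t) = 261.6690 / (22.1490 * 1.6260) = 7.2657 N/mm^2
strain = (Lf - L0) / L0 = (74.0990 - 59.3740) / 59.3740 = 0.2480
E = TS / strain = 7.2657 / 0.2480 = 29.2967 N/mm^2


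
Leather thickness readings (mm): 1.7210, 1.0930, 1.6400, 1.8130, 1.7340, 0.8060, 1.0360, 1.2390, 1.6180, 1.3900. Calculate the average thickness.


Formula: Average = sum / n
Substituting: Average = 14.0900 / 10
Result: 1.4090 mm


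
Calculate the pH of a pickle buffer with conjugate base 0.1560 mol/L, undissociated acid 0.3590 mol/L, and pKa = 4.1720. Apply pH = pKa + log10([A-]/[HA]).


ratio = [A-] / [HA] = 0.1560 / 0.3590 = 0.4345
log10(ratio) = -0.3620
pH = pKa + log10(ratio) = 4.1720 - 0.3620 = 3.8100


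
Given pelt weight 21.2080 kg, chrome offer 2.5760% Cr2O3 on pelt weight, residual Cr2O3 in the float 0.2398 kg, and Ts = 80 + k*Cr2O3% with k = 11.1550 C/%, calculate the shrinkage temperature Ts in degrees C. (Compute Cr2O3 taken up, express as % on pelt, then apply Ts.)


Offered = pelt * offer_pct / 100 = 21.2080 * 2.5760 / 100 = 0.5463 kg
Uptake = offered - residual = 0.5463 - 0.2398 = 0.3065 kg
Cr2O3% on pelt = uptake / pelt * 100 = 0.3065 / 21.2080 * 100 = 1.4453 %
Ts = 80 + k * Cr2O3% = 80 + 11.1550 * 1.4453 = 96.1223 C


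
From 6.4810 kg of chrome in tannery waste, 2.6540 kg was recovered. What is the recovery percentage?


Formula: Recovery = recovered / input * 100
Substituting: Recovery = 2.6540 / 6.4810 * 100
Result: 40.9505 %


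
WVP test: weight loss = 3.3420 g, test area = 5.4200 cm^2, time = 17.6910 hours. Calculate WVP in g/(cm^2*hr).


Formula: WVP = loss / (area * time)
Substituting: WVP = 3.3420 / (5.4200 * 17.6910)
Result: 0.0348542 g/(cm^2*hr)


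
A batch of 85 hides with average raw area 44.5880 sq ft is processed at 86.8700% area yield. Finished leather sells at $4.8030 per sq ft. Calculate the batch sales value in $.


Raw_total = N * avg_area = 85 * 44.5880 = 3789.9800 sq ft
Finished = Raw_total * yield / 100 = 3789.9800 * 86.8700 / 100 = 3292.3556 sq ft
Value = Finished * price = 3292.3556 * 4.8030 = 15813.1841 $


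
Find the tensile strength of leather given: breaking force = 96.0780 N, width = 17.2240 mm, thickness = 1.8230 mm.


Formula: TS = force / (width * thickness)
Substituting: TS = 96.0780 / (17.2240 * 1.8230)
Result: 3.0599 N/mm^2
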